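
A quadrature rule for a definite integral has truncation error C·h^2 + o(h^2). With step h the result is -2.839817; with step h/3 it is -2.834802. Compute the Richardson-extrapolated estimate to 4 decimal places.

-2.8342

The leading error scales as h^2; refining by a factor of 3 reduces it by 3^2 = 9.
Extrapolated value = (9·A(h/3) − A(h)) / (9 − 1)
= (9·(-2.834802) − (-2.839817)) / 8
= -22.673401 / 8 = -2.834175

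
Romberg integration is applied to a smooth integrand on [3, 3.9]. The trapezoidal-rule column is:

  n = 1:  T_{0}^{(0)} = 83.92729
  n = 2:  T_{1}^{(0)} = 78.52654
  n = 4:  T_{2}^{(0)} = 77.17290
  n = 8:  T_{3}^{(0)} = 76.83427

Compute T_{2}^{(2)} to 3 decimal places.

76.721

T_{1}^{(1)} = (4·78.52654 − 83.92729) / 3 = 76.72629
T_{2}^{(1)} = (4·77.17290 − 78.52654) / 3 = 76.72169
T_{2}^{(2)} = 76.72169 + (76.72169 − 76.72629)/15 = 76.72138
(Column j=1 coincides with Simpson's rule on the same nodes.)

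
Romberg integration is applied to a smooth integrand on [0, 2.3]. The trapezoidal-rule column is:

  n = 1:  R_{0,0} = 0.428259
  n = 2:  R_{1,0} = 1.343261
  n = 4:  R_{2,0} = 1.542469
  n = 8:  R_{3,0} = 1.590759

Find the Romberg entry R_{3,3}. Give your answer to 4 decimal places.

1.6067

R_{1,1} = (4·1.343261 − 0.428259) / 3 = 1.648262
R_{2,1} = 1.542469 + (1.542469 − 1.343261)/3 = 1.608872
R_{3,1} = 1.590759 + (1.590759 − 1.542469)/3 = 1.606856
R_{2,2} = (16·1.608872 − 1.648262) / 15 = 1.606246
R_{3,2} = 1.606856 + (1.606856 − 1.608872)/15 = 1.606722
R_{3,3} = (64·1.606722 − 1.606246) / 63 = 1.606730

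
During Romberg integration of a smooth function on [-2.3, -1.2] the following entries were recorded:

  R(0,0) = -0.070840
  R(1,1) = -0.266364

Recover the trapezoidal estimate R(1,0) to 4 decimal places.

-0.2175

From R(1,1) = (4·R(1,0) − R(0,0))/3, solve for R(1,0):
4·R(1,0) = 3·(-0.266364) + (-0.070840) = -0.869932
R(1,0) = -0.217483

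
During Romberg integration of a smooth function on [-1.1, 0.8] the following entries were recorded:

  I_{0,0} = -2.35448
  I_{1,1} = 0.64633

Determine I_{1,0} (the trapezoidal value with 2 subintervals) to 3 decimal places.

From I_{1,1} = (4·I_{1,0} − I_{0,0})/3, solve for I_{1,0}:
4·I_{1,0} = 3·0.64633 + (-2.35448) = -0.41549
I_{1,0} = -0.10387

-0.104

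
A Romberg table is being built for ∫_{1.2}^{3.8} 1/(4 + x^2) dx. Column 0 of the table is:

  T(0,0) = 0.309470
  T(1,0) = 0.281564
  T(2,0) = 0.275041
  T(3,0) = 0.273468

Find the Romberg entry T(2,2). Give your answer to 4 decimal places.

0.2729

T(1,1) = 0.281564 + (0.281564 − 0.309470)/3 = 0.272262
T(2,1) = (4·0.275041 − 0.281564) / 3 = 0.272867
T(2,2) = (16·0.272867 − 0.272262) / 15 = 0.272907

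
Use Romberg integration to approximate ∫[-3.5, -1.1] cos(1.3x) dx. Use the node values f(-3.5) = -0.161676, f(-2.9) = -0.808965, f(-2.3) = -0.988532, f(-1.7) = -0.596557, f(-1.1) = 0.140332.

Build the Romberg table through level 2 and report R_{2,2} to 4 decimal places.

R_{0,0} (trapezoid, 1 panel, h=2.4000): -0.025613
R_{1,0} (trapezoid, 2 panels, h=1.2000): -1.199045
R_{2,0} (trapezoid, 4 panels, h=0.6000): -1.442836
R_{1,1} = -1.199045 + (-1.199045 − (-0.025613))/3 = -1.590189
R_{2,1} = -1.442836 + (-1.442836 − (-1.199045))/3 = -1.524100
R_{2,2} = -1.524100 + (-1.524100 − (-1.590189))/15 = -1.519694

-1.5197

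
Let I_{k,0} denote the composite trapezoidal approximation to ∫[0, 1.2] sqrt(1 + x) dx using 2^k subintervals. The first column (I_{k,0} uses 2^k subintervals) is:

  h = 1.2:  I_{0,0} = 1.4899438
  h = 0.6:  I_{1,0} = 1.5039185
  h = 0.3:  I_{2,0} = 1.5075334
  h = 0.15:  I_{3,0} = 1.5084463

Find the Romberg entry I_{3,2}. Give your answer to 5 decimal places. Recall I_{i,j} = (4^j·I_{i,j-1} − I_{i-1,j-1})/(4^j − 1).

1.50875

I_{2,1} = 1.5075334 + (1.5075334 − 1.5039185)/3 = 1.5087384
I_{3,1} = (4·1.5084463 − 1.5075334) / 3 = 1.5087506
I_{3,2} = (16·1.5087506 − 1.5087384) / 15 = 1.5087514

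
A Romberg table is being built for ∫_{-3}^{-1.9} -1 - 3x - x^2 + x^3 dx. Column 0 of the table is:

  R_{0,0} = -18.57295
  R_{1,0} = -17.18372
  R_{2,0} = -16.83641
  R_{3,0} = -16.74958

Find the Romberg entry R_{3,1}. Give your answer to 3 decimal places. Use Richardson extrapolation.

Richardson extrapolation on the trapezoidal column (denominator 4−1=3):
R_{3,1} = (4·(-16.74958) − (-16.83641)) / 3 = -16.72064

-16.721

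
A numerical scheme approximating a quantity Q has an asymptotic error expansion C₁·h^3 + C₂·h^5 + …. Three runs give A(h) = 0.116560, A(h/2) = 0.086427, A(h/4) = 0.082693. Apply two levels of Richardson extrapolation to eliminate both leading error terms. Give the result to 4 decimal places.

0.0822

First eliminate the h^3 term (factor 2^3 = 8):
  B₁ = (8·0.086427 − 0.116560)/7 = 0.082122
  B₂ = (8·0.082693 − 0.086427)/7 = 0.082160
Then eliminate the h^5 term (factor 2^5 = 32):
  (32·0.082160 − 0.082122)/31 = 0.082161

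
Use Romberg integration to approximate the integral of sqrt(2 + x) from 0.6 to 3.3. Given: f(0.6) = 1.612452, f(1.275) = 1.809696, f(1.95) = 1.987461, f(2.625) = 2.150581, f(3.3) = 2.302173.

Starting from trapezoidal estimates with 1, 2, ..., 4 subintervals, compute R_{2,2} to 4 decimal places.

R_{0,0} (trapezoid, 1 panel, h=2.7000): 5.284744
R_{1,0} (trapezoid, 2 panels, h=1.3500): 5.325444
R_{2,0} (trapezoid, 4 panels, h=0.6750): 5.335909
R_{1,1} = 5.325444 + (5.325444 − 5.284744)/3 = 5.339011
R_{2,1} = 5.335909 + (5.335909 − 5.325444)/3 = 5.339397
R_{2,2} = 5.339397 + (5.339397 − 5.339011)/15 = 5.339423

5.3394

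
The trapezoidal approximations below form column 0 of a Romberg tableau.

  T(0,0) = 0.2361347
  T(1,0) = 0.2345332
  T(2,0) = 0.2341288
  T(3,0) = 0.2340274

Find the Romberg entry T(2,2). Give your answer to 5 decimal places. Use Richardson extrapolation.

Richardson extrapolation on the trapezoidal column (denominator 4−1=3):
T(1,1) = 0.2345332 + (0.2345332 − 0.2361347)/3 = 0.2339994
T(2,1) = (4·0.2341288 − 0.2345332) / 3 = 0.2339940
T(2,2) = 0.2339940 + (0.2339940 − 0.2339994)/15 = 0.2339936

0.23399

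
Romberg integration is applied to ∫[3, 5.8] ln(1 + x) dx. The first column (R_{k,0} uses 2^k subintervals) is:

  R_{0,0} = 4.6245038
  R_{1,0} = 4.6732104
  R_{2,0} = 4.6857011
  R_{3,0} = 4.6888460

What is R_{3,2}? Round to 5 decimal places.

Richardson extrapolation on the trapezoidal column (denominator 4−1=3):
R_{2,1} = (4·4.6857011 − 4.6732104) / 3 = 4.6898647
R_{3,1} = (4·4.6888460 − 4.6857011) / 3 = 4.6898943
R_{3,2} = 4.6898943 + (4.6898943 − 4.6898647)/15 = 4.6898963

4.68990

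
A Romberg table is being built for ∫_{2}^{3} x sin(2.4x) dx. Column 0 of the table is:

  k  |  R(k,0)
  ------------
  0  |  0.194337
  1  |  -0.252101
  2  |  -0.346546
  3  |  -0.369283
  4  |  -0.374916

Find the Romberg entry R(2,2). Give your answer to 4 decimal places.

-0.3765

R(1,1) = (4·(-0.252101) − 0.194337) / 3 = -0.400914
R(2,1) = (4·(-0.346546) − (-0.252101)) / 3 = -0.378028
R(2,2) = (16·(-0.378028) − (-0.400914)) / 15 = -0.376502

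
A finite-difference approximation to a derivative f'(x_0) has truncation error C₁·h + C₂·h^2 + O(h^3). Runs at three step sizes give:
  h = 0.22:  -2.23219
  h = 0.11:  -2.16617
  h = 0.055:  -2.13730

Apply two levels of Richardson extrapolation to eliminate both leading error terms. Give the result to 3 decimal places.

-2.111

First eliminate the h term (factor 2^1 = 2):
  B₁ = (2·(-2.16617) − (-2.23219))/1 = -2.10015
  B₂ = (2·(-2.13730) − (-2.16617))/1 = -2.10843
Then eliminate the h^2 term (factor 2^2 = 4):
  (4·(-2.10843) − (-2.10015))/3 = -2.11119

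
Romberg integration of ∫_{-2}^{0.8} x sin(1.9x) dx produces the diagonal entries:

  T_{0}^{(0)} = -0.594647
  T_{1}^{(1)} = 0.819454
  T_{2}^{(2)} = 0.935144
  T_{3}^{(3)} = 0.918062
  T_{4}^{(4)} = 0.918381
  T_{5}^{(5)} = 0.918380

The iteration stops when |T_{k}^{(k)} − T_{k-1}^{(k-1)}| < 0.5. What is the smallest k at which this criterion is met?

k = 2

|T_{1}^{(1)} − T_{0}^{(0)}| = 1.414101 ≥ 0.5
|T_{2}^{(2)} − T_{1}^{(1)}| = 0.115690 < 0.5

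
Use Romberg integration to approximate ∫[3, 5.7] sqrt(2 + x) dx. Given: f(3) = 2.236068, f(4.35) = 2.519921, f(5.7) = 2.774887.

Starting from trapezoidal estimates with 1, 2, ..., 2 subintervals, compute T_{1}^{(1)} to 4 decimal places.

6.7908

T_{0}^{(0)} (trapezoid, 1 panel, h=2.7000): 6.764789
T_{1}^{(0)} (trapezoid, 2 panels, h=1.3500): 6.784288
T_{1}^{(1)} = 6.784288 + (6.784288 − 6.764789)/3 = 6.790788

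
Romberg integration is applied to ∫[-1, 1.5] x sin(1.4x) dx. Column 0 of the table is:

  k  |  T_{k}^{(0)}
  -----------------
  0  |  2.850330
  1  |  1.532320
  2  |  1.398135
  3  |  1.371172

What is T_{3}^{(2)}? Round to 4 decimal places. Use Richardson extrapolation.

1.3628

T_{2}^{(1)} = (4·1.398135 − 1.532320) / 3 = 1.353407
T_{3}^{(1)} = (4·1.371172 − 1.398135) / 3 = 1.362184
T_{3}^{(2)} = 1.362184 + (1.362184 − 1.353407)/15 = 1.362769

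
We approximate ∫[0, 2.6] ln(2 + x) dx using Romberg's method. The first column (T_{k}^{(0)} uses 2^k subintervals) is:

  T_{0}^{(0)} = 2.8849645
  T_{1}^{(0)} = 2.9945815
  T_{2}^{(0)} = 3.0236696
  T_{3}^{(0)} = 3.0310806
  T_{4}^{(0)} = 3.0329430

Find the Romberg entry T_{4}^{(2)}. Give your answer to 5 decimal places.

Richardson extrapolation on the trapezoidal column (denominator 4−1=3):
T_{3}^{(1)} = (4·3.0310806 − 3.0236696) / 3 = 3.0335509
T_{4}^{(1)} = (4·3.0329430 − 3.0310806) / 3 = 3.0335638
T_{4}^{(2)} = (16·3.0335638 − 3.0335509) / 15 = 3.0335647
(Column j=1 coincides with Simpson's rule on the same nodes.)

3.03356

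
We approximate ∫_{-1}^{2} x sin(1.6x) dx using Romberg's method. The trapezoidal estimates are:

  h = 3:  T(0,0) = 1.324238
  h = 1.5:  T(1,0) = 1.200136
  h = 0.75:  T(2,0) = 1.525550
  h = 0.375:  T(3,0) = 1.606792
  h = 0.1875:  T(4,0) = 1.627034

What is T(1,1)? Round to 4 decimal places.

1.1588

T(1,1) = 1.200136 + (1.200136 − 1.324238)/3 = 1.158769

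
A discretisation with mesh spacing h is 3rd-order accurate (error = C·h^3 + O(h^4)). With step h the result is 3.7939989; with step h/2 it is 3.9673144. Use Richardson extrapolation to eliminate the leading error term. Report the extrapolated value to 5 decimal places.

Extrapolated value = (8·A(h/2) − A(h)) / (8 − 1)
= (8·3.9673144 − 3.7939989) / 7
= 27.9445163 / 7 = 3.9920738

3.99207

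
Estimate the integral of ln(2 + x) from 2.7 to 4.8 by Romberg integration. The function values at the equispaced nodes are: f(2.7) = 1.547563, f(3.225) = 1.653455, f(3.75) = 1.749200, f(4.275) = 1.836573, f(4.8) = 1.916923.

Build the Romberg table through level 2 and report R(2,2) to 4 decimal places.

R(0,0) (trapezoid, 1 panel, h=2.1000): 3.637710
R(1,0) (trapezoid, 2 panels, h=1.0500): 3.655515
R(2,0) (trapezoid, 4 panels, h=0.5250): 3.660022
R(1,1) = 3.655515 + (3.655515 − 3.637710)/3 = 3.661450
R(2,1) = 3.660022 + (3.660022 − 3.655515)/3 = 3.661524
R(2,2) = 3.661524 + (3.661524 − 3.661450)/15 = 3.661529

3.6615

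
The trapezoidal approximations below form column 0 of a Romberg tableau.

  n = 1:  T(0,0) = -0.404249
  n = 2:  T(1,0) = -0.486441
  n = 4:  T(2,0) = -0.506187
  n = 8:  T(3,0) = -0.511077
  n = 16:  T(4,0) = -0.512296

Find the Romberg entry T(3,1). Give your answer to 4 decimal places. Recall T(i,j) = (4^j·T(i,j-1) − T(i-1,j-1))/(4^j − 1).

-0.5127

Richardson extrapolation on the trapezoidal column (denominator 4−1=3):
T(3,1) = -0.511077 + (-0.511077 − (-0.506187))/3 = -0.512707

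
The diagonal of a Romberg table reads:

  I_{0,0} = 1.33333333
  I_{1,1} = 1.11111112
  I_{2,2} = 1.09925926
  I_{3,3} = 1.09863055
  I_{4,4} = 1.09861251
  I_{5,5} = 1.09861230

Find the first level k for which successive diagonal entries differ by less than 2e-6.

k = 5

|I_{1,1} − I_{0,0}| = 0.22222221 ≥ 2e-6
|I_{2,2} − I_{1,1}| = 0.01185186 ≥ 2e-6
|I_{3,3} − I_{2,2}| = 0.00062871 ≥ 2e-6
|I_{4,4} − I_{3,3}| = 0.00001804 ≥ 2e-6
|I_{5,5} − I_{4,4}| = 0.00000021 < 2e-6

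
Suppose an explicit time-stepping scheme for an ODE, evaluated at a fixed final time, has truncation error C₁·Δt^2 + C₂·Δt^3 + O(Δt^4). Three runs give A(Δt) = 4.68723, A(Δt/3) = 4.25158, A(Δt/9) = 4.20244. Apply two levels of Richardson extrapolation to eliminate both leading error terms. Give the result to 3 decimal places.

4.196

First eliminate the Δt^2 term (factor 3^2 = 9):
  B₁ = (9·4.25158 − 4.68723)/8 = 4.19712
  B₂ = (9·4.20244 − 4.25158)/8 = 4.19630
Then eliminate the Δt^3 term (factor 3^3 = 27):
  (27·4.19630 − 4.19712)/26 = 4.19627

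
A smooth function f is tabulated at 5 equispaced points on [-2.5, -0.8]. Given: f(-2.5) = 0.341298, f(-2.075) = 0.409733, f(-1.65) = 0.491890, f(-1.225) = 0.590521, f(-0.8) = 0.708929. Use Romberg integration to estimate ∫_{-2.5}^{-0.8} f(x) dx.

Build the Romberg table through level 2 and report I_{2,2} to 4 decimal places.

I_{0,0} (trapezoid, 1 panel, h=1.7000): 0.892693
I_{1,0} (trapezoid, 2 panels, h=0.8500): 0.864453
I_{2,0} (trapezoid, 4 panels, h=0.4250): 0.857334
I_{1,1} = 0.864453 + (0.864453 − 0.892693)/3 = 0.855040
I_{2,1} = 0.857334 + (0.857334 − 0.864453)/3 = 0.854961
I_{2,2} = 0.854961 + (0.854961 − 0.855040)/15 = 0.854956

0.8550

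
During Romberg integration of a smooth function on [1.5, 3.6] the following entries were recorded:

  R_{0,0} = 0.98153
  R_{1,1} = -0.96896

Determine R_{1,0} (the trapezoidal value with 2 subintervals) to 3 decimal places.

-0.481

From R_{1,1} = (4·R_{1,0} − R_{0,0})/3, solve for R_{1,0}:
4·R_{1,0} = 3·(-0.96896) + 0.98153 = -1.92535
R_{1,0} = -0.48134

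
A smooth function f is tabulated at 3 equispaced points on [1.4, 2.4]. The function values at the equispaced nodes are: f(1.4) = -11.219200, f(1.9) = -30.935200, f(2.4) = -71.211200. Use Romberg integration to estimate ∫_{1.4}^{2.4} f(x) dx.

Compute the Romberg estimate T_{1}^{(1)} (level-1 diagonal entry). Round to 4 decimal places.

T_{0}^{(0)} (trapezoid, 1 panel, h=1.0000): -41.215200
T_{1}^{(0)} (trapezoid, 2 panels, h=0.5000): -36.075200
T_{1}^{(1)} = -36.075200 + (-36.075200 − (-41.215200))/3 = -34.361867

-34.3619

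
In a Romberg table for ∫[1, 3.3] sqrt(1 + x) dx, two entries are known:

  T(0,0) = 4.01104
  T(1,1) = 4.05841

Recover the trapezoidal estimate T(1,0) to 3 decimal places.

4.047

From T(1,1) = (4·T(1,0) − T(0,0))/3, solve for T(1,0):
4·T(1,0) = 3·4.05841 + 4.01104 = 16.18627
T(1,0) = 4.04657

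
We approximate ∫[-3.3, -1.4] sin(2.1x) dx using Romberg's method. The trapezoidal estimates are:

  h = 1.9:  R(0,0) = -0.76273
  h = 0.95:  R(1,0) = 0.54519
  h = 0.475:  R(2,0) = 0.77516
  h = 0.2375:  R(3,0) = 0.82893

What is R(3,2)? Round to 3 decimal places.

Richardson extrapolation on the trapezoidal column (denominator 4−1=3):
R(2,1) = (4·0.77516 − 0.54519) / 3 = 0.85182
R(3,1) = 0.82893 + (0.82893 − 0.77516)/3 = 0.84685
R(3,2) = (16·0.84685 − 0.85182) / 15 = 0.84652

0.847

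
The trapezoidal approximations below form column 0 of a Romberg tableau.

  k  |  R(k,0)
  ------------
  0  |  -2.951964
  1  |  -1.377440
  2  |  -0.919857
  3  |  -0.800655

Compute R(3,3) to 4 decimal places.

-0.7605

Richardson extrapolation on the trapezoidal column (denominator 4−1=3):
R(1,1) = (4·(-1.377440) − (-2.951964)) / 3 = -0.852599
R(2,1) = -0.919857 + (-0.919857 − (-1.377440))/3 = -0.767329
R(3,1) = -0.800655 + (-0.800655 − (-0.919857))/3 = -0.760921
R(2,2) = (16·(-0.767329) − (-0.852599)) / 15 = -0.761644
R(3,2) = (16·(-0.760921) − (-0.767329)) / 15 = -0.760494
R(3,3) = (64·(-0.760494) − (-0.761644)) / 63 = -0.760476
(Column j=1 coincides with Simpson's rule on the same nodes.)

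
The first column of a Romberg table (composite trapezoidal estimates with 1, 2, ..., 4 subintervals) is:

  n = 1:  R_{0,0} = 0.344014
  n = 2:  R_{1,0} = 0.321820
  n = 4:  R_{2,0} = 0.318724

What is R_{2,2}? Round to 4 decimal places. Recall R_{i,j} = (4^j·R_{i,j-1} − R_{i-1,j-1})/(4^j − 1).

0.3179

R_{1,1} = 0.321820 + (0.321820 − 0.344014)/3 = 0.314422
R_{2,1} = (4·0.318724 − 0.321820) / 3 = 0.317692
R_{2,2} = 0.317692 + (0.317692 − 0.314422)/15 = 0.317910
(Column j=1 coincides with Simpson's rule on the same nodes.)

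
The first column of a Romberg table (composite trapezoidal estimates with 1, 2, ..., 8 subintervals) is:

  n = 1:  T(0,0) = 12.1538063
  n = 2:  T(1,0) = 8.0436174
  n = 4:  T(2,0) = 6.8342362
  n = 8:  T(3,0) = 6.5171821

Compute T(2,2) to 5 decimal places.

6.41495

Richardson extrapolation on the trapezoidal column (denominator 4−1=3):
T(1,1) = (4·8.0436174 − 12.1538063) / 3 = 6.6735544
T(2,1) = (4·6.8342362 − 8.0436174) / 3 = 6.4311091
T(2,2) = (16·6.4311091 − 6.6735544) / 15 = 6.4149461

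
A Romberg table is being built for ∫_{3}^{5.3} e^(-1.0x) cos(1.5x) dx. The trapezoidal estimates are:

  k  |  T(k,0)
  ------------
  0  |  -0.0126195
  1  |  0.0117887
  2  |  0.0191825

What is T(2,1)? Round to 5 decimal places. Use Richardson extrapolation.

T(2,1) = (4·0.0191825 − 0.0117887) / 3 = 0.0216471

0.02165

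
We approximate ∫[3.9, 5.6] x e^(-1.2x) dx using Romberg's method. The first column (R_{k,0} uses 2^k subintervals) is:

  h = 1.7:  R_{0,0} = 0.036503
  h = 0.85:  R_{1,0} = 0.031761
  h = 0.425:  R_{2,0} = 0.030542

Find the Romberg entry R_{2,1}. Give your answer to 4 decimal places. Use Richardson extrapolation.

0.0301

Richardson extrapolation on the trapezoidal column (denominator 4−1=3):
R_{2,1} = (4·0.030542 − 0.031761) / 3 = 0.030136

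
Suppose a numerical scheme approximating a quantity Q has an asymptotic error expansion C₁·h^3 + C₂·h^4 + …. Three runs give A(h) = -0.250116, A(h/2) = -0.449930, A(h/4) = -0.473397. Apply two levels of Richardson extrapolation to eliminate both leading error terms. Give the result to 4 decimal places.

-0.4766

First eliminate the h^3 term (factor 2^3 = 8):
  B₁ = (8·(-0.449930) − (-0.250116))/7 = -0.478475
  B₂ = (8·(-0.473397) − (-0.449930))/7 = -0.476749
Then eliminate the h^4 term (factor 2^4 = 16):
  (16·(-0.476749) − (-0.478475))/15 = -0.476634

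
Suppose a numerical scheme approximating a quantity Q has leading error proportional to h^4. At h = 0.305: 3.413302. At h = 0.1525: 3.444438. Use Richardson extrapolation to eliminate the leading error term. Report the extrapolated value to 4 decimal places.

3.4465

The leading error scales as h^4; refining by a factor of 2 reduces it by 2^4 = 16.
Extrapolated value = (16·A(h/2) − A(h)) / (16 − 1)
= (16·3.444438 − 3.413302) / 15
= 51.697706 / 15 = 3.446514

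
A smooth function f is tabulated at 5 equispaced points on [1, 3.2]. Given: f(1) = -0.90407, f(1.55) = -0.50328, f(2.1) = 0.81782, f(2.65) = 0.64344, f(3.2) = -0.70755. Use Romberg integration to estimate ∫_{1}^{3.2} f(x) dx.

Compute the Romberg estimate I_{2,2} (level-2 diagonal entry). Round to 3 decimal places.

I_{0,0} (trapezoid, 1 panel, h=2.2000): -1.77278
I_{1,0} (trapezoid, 2 panels, h=1.1000): 0.01321
I_{2,0} (trapezoid, 4 panels, h=0.5500): 0.08369
I_{1,1} = 0.01321 + (0.01321 − (-1.77278))/3 = 0.60854
I_{2,1} = 0.08369 + (0.08369 − 0.01321)/3 = 0.10718
I_{2,2} = 0.10718 + (0.10718 − 0.60854)/15 = 0.07376

0.074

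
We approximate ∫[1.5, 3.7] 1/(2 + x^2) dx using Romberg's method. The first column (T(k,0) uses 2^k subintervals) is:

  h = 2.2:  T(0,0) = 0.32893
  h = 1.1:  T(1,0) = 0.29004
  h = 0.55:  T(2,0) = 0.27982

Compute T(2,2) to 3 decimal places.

0.276

Richardson extrapolation on the trapezoidal column (denominator 4−1=3):
T(1,1) = (4·0.29004 − 0.32893) / 3 = 0.27708
T(2,1) = 0.27982 + (0.27982 − 0.29004)/3 = 0.27641
T(2,2) = (16·0.27641 − 0.27708) / 15 = 0.27637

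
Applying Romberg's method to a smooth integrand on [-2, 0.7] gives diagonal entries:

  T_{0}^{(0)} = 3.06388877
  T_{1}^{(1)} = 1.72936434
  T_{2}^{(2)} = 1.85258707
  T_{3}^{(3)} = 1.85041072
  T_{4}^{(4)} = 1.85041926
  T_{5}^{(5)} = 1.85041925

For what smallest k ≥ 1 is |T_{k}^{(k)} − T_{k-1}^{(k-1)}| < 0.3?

|T_{1}^{(1)} − T_{0}^{(0)}| = 1.33452443 ≥ 0.3
|T_{2}^{(2)} − T_{1}^{(1)}| = 0.12322273 < 0.3

k = 2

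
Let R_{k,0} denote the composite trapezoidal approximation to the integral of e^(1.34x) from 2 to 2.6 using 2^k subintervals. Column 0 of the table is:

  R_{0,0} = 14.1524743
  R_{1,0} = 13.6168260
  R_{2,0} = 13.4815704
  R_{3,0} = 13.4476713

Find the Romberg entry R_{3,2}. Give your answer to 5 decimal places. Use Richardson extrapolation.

13.43636

Richardson extrapolation on the trapezoidal column (denominator 4−1=3):
R_{2,1} = 13.4815704 + (13.4815704 − 13.6168260)/3 = 13.4364852
R_{3,1} = 13.4476713 + (13.4476713 − 13.4815704)/3 = 13.4363716
R_{3,2} = 13.4363716 + (13.4363716 − 13.4364852)/15 = 13.4363640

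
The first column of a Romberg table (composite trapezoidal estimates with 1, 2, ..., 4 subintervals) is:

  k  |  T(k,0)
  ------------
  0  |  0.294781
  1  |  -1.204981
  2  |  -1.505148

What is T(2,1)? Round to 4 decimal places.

T(2,1) = (4·(-1.505148) − (-1.204981)) / 3 = -1.605204
(Column j=1 coincides with Simpson's rule on the same nodes.)

-1.6052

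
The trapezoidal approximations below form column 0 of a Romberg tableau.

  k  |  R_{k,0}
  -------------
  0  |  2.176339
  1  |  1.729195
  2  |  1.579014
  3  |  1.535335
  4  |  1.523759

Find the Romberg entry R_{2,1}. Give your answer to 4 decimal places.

R_{2,1} = 1.579014 + (1.579014 − 1.729195)/3 = 1.528954

1.5290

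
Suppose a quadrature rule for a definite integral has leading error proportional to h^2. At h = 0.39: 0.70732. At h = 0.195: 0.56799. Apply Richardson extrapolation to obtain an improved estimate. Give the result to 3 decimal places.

0.522

The leading error scales as h^2; refining by a factor of 2 reduces it by 2^2 = 4.
Extrapolated value = (4·A(h/2) − A(h)) / (4 − 1)
= (4·0.56799 − 0.70732) / 3
= 1.56464 / 3 = 0.52155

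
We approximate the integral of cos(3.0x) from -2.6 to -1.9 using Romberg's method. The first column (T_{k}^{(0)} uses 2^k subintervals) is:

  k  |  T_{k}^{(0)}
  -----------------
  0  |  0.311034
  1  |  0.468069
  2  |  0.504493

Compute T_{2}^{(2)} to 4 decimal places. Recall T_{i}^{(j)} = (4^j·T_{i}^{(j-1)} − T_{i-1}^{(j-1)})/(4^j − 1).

Richardson extrapolation on the trapezoidal column (denominator 4−1=3):
T_{1}^{(1)} = (4·0.468069 − 0.311034) / 3 = 0.520414
T_{2}^{(1)} = 0.504493 + (0.504493 − 0.468069)/3 = 0.516634
T_{2}^{(2)} = (16·0.516634 − 0.520414) / 15 = 0.516382

0.5164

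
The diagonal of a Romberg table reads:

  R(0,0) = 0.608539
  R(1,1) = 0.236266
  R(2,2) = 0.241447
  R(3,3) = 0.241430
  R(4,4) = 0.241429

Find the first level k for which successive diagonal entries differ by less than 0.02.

|R(1,1) − R(0,0)| = 0.372273 ≥ 0.02
|R(2,2) − R(1,1)| = 0.005181 < 0.02

k = 2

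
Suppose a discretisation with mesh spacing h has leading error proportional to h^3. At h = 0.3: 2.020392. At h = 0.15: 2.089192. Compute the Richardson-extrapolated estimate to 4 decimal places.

2.0990

The leading error scales as h^3; refining by a factor of 2 reduces it by 2^3 = 8.
Extrapolated value = (8·A(h/2) − A(h)) / (8 − 1)
= (8·2.089192 − 2.020392) / 7
= 14.693144 / 7 = 2.099021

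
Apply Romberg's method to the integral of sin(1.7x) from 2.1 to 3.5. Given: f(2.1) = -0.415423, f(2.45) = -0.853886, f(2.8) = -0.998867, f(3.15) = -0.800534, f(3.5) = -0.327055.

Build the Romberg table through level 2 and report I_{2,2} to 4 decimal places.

-1.0908

I_{0,0} (trapezoid, 1 panel, h=1.4000): -0.519735
I_{1,0} (trapezoid, 2 panels, h=0.7000): -0.959074
I_{2,0} (trapezoid, 4 panels, h=0.3500): -1.058584
I_{1,1} = -0.959074 + (-0.959074 − (-0.519735))/3 = -1.105520
I_{2,1} = -1.058584 + (-1.058584 − (-0.959074))/3 = -1.091754
I_{2,2} = -1.091754 + (-1.091754 − (-1.105520))/15 = -1.090836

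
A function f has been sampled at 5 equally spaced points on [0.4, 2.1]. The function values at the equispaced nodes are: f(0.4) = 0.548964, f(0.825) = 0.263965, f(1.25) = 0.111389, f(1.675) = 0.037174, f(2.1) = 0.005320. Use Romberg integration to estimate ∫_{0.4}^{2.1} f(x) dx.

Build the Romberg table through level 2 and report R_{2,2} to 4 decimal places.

0.2806

R_{0,0} (trapezoid, 1 panel, h=1.7000): 0.471141
R_{1,0} (trapezoid, 2 panels, h=0.8500): 0.330251
R_{2,0} (trapezoid, 4 panels, h=0.4250): 0.293110
R_{1,1} = 0.330251 + (0.330251 − 0.471141)/3 = 0.283288
R_{2,1} = 0.293110 + (0.293110 − 0.330251)/3 = 0.280730
R_{2,2} = 0.280730 + (0.280730 − 0.283288)/15 = 0.280559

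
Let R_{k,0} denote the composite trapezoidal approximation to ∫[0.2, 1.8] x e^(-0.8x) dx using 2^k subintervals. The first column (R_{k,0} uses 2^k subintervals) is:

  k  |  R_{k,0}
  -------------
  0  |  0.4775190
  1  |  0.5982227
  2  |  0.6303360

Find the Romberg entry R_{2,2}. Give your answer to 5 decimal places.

0.64121

Richardson extrapolation on the trapezoidal column (denominator 4−1=3):
R_{1,1} = 0.5982227 + (0.5982227 − 0.4775190)/3 = 0.6384573
R_{2,1} = (4·0.6303360 − 0.5982227) / 3 = 0.6410404
R_{2,2} = 0.6410404 + (0.6410404 − 0.6384573)/15 = 0.6412126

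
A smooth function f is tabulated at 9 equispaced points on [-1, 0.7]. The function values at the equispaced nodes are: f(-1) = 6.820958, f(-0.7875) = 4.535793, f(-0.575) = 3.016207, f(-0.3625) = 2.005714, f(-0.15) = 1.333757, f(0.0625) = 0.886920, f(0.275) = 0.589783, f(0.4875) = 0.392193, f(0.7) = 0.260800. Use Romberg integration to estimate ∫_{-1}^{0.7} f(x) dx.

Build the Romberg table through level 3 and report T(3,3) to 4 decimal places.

3.4168

T(0,0) (trapezoid, 1 panel, h=1.7000): 6.019494
T(1,0) (trapezoid, 2 panels, h=0.8500): 4.143441
T(2,0) (trapezoid, 4 panels, h=0.4250): 3.604266
T(3,0) (trapezoid, 8 panels, h=0.2125): 3.464015
T(1,1) = 4.143441 + (4.143441 − 6.019494)/3 = 3.518090
T(2,1) = 3.604266 + (3.604266 − 4.143441)/3 = 3.424541
T(3,1) = 3.464015 + (3.464015 − 3.604266)/3 = 3.417265
T(2,2) = 3.424541 + (3.424541 − 3.518090)/15 = 3.418304
T(3,2) = 3.417265 + (3.417265 − 3.424541)/15 = 3.416780
T(3,3) = 3.416780 + (3.416780 − 3.418304)/63 = 3.416756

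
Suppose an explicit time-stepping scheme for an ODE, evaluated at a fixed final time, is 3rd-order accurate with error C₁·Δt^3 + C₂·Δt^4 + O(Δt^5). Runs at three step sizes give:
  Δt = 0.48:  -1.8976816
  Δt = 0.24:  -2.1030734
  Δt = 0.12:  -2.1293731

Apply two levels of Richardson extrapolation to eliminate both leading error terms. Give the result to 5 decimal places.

First eliminate the Δt^3 term (factor 2^3 = 8):
  B₁ = (8·(-2.1030734) − (-1.8976816))/7 = -2.1324151
  B₂ = (8·(-2.1293731) − (-2.1030734))/7 = -2.1331302
Then eliminate the Δt^4 term (factor 2^4 = 16):
  (16·(-2.1331302) − (-2.1324151))/15 = -2.1331779

-2.13318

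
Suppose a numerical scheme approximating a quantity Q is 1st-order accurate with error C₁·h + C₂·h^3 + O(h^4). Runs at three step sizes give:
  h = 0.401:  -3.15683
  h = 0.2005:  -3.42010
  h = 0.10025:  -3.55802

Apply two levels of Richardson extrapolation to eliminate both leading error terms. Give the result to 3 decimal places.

First eliminate the h term (factor 2^1 = 2):
  B₁ = (2·(-3.42010) − (-3.15683))/1 = -3.68337
  B₂ = (2·(-3.55802) − (-3.42010))/1 = -3.69594
Then eliminate the h^3 term (factor 2^3 = 8):
  (8·(-3.69594) − (-3.68337))/7 = -3.69774

-3.698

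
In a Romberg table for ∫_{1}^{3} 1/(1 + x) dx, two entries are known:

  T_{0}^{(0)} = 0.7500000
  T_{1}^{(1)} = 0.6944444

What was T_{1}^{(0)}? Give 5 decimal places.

From T_{1}^{(1)} = (4·T_{1}^{(0)} − T_{0}^{(0)})/3, solve for T_{1}^{(0)}:
4·T_{1}^{(0)} = 3·0.6944444 + 0.7500000 = 2.8333332
T_{1}^{(0)} = 0.7083333

0.70833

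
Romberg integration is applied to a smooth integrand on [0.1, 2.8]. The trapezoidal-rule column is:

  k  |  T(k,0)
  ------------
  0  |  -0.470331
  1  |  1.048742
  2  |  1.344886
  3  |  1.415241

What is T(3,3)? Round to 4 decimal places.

1.4384

T(1,1) = 1.048742 + (1.048742 − (-0.470331))/3 = 1.555100
T(2,1) = 1.344886 + (1.344886 − 1.048742)/3 = 1.443601
T(3,1) = 1.415241 + (1.415241 − 1.344886)/3 = 1.438693
T(2,2) = (16·1.443601 − 1.555100) / 15 = 1.436168
T(3,2) = (16·1.438693 − 1.443601) / 15 = 1.438366
T(3,3) = (64·1.438366 − 1.436168) / 63 = 1.438401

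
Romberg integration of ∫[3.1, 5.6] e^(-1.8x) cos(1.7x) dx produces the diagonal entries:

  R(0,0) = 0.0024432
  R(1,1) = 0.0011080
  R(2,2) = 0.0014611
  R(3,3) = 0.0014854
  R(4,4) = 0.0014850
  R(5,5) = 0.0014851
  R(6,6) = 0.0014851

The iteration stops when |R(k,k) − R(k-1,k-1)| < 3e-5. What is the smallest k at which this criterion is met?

|R(1,1) − R(0,0)| = 0.0013352 ≥ 3e-5
|R(2,2) − R(1,1)| = 0.0003531 ≥ 3e-5
|R(3,3) − R(2,2)| = 0.0000243 < 3e-5

k = 3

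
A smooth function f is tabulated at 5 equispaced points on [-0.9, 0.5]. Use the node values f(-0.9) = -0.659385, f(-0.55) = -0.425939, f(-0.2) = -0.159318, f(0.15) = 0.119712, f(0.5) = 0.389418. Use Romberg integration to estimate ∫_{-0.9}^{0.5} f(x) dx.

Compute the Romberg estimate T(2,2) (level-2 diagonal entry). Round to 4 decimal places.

-0.2116

T(0,0) (trapezoid, 1 panel, h=1.4000): -0.188977
T(1,0) (trapezoid, 2 panels, h=0.7000): -0.206011
T(2,0) (trapezoid, 4 panels, h=0.3500): -0.210185
T(1,1) = -0.206011 + (-0.206011 − (-0.188977))/3 = -0.211689
T(2,1) = -0.210185 + (-0.210185 − (-0.206011))/3 = -0.211576
T(2,2) = -0.211576 + (-0.211576 − (-0.211689))/15 = -0.211568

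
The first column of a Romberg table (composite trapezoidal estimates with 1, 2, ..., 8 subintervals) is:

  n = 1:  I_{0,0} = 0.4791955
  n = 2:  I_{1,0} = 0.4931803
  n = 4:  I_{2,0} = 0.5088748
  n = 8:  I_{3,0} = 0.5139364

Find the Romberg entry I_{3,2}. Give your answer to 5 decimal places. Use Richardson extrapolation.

Richardson extrapolation on the trapezoidal column (denominator 4−1=3):
I_{2,1} = (4·0.5088748 − 0.4931803) / 3 = 0.5141063
I_{3,1} = 0.5139364 + (0.5139364 − 0.5088748)/3 = 0.5156236
I_{3,2} = 0.5156236 + (0.5156236 − 0.5141063)/15 = 0.5157248

0.51572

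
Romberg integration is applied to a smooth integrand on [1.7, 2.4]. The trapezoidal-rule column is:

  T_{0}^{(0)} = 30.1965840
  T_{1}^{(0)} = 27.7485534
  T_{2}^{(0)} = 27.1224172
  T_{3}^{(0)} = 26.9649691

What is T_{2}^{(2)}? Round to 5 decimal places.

Richardson extrapolation on the trapezoidal column (denominator 4−1=3):
T_{1}^{(1)} = (4·27.7485534 − 30.1965840) / 3 = 26.9325432
T_{2}^{(1)} = (4·27.1224172 − 27.7485534) / 3 = 26.9137051
T_{2}^{(2)} = (16·26.9137051 − 26.9325432) / 15 = 26.9124492
(Column j=1 coincides with Simpson's rule on the same nodes.)

26.91245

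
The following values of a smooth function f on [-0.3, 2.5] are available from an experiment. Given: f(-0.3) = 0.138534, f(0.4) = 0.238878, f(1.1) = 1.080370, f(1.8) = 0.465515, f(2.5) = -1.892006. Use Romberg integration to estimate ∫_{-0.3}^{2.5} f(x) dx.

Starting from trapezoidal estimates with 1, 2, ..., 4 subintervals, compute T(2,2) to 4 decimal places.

0.7227

T(0,0) (trapezoid, 1 panel, h=2.8000): -2.454861
T(1,0) (trapezoid, 2 panels, h=1.4000): 0.285088
T(2,0) (trapezoid, 4 panels, h=0.7000): 0.635619
T(1,1) = 0.285088 + (0.285088 − (-2.454861))/3 = 1.198404
T(2,1) = 0.635619 + (0.635619 − 0.285088)/3 = 0.752463
T(2,2) = 0.752463 + (0.752463 − 1.198404)/15 = 0.722734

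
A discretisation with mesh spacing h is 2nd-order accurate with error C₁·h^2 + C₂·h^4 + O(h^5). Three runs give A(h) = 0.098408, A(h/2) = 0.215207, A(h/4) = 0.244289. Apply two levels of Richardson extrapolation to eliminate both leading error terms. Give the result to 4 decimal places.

0.2540

First eliminate the h^2 term (factor 2^2 = 4):
  B₁ = (4·0.215207 − 0.098408)/3 = 0.254140
  B₂ = (4·0.244289 − 0.215207)/3 = 0.253983
Then eliminate the h^4 term (factor 2^4 = 16):
  (16·0.253983 − 0.254140)/15 = 0.253973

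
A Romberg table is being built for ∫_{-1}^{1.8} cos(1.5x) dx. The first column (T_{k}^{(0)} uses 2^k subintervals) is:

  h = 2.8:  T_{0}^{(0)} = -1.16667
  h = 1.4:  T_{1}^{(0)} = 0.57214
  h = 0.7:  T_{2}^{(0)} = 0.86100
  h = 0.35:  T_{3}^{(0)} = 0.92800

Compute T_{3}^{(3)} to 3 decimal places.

0.950

T_{1}^{(1)} = 0.57214 + (0.57214 − (-1.16667))/3 = 1.15174
T_{2}^{(1)} = 0.86100 + (0.86100 − 0.57214)/3 = 0.95729
T_{3}^{(1)} = (4·0.92800 − 0.86100) / 3 = 0.95033
T_{2}^{(2)} = (16·0.95729 − 1.15174) / 15 = 0.94433
T_{3}^{(2)} = (16·0.95033 − 0.95729) / 15 = 0.94987
T_{3}^{(3)} = 0.94987 + (0.94987 − 0.94433)/63 = 0.94996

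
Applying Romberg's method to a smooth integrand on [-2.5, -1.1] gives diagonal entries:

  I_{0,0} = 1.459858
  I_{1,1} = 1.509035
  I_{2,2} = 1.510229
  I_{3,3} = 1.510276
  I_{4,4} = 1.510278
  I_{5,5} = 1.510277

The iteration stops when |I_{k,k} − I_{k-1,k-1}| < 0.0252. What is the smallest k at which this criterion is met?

|I_{1,1} − I_{0,0}| = 0.049177 ≥ 0.0252
|I_{2,2} − I_{1,1}| = 0.001194 < 0.0252

k = 2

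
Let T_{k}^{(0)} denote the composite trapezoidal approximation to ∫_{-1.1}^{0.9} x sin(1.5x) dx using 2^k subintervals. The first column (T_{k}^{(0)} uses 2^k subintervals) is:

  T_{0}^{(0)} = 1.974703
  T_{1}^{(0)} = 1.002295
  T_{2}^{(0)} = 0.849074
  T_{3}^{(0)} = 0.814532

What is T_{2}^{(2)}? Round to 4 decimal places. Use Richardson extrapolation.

0.8060

Richardson extrapolation on the trapezoidal column (denominator 4−1=3):
T_{1}^{(1)} = 1.002295 + (1.002295 − 1.974703)/3 = 0.678159
T_{2}^{(1)} = 0.849074 + (0.849074 − 1.002295)/3 = 0.798000
T_{2}^{(2)} = 0.798000 + (0.798000 − 0.678159)/15 = 0.805989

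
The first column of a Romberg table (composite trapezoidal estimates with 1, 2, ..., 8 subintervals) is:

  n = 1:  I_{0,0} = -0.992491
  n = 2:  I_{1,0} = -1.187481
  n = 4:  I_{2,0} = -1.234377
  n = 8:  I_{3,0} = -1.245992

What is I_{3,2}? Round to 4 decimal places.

Richardson extrapolation on the trapezoidal column (denominator 4−1=3):
I_{2,1} = (4·(-1.234377) − (-1.187481)) / 3 = -1.250009
I_{3,1} = (4·(-1.245992) − (-1.234377)) / 3 = -1.249864
I_{3,2} = -1.249864 + (-1.249864 − (-1.250009))/15 = -1.249854

-1.2499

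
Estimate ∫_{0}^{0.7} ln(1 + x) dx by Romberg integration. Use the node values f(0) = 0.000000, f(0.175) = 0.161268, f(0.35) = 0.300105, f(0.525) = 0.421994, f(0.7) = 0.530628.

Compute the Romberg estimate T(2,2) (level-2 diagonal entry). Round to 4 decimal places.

0.2021

T(0,0) (trapezoid, 1 panel, h=0.7000): 0.185720
T(1,0) (trapezoid, 2 panels, h=0.3500): 0.197897
T(2,0) (trapezoid, 4 panels, h=0.1750): 0.201019
T(1,1) = 0.197897 + (0.197897 − 0.185720)/3 = 0.201956
T(2,1) = 0.201019 + (0.201019 − 0.197897)/3 = 0.202060
T(2,2) = 0.202060 + (0.202060 − 0.201956)/15 = 0.202067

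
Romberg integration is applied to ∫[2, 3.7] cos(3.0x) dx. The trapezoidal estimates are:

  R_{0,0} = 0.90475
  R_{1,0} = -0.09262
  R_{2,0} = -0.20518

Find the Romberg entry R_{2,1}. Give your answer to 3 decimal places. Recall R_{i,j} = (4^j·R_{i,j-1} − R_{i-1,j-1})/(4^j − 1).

Richardson extrapolation on the trapezoidal column (denominator 4−1=3):
R_{2,1} = (4·(-0.20518) − (-0.09262)) / 3 = -0.24270
(Column j=1 coincides with Simpson's rule on the same nodes.)

-0.243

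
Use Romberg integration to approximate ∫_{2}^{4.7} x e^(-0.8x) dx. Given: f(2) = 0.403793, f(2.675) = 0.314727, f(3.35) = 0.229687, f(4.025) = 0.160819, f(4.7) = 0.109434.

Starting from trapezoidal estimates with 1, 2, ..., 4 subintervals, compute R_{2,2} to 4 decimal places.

R_{0,0} (trapezoid, 1 panel, h=2.7000): 0.692856
R_{1,0} (trapezoid, 2 panels, h=1.3500): 0.656506
R_{2,0} (trapezoid, 4 panels, h=0.6750): 0.649246
R_{1,1} = 0.656506 + (0.656506 − 0.692856)/3 = 0.644389
R_{2,1} = 0.649246 + (0.649246 − 0.656506)/3 = 0.646826
R_{2,2} = 0.646826 + (0.646826 − 0.644389)/15 = 0.646988

0.6470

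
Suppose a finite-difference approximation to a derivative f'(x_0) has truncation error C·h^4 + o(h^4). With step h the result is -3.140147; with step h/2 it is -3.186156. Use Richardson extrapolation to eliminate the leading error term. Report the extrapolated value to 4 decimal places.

The leading error scales as h^4; refining by a factor of 2 reduces it by 2^4 = 16.
Extrapolated value = (16·A(h/2) − A(h)) / (16 − 1)
= (16·(-3.186156) − (-3.140147)) / 15
= -47.838349 / 15 = -3.189223

-3.1892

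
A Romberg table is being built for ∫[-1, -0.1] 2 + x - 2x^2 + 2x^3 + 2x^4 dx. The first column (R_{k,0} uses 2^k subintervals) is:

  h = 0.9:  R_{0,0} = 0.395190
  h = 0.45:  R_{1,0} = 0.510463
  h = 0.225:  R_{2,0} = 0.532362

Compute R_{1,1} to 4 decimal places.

0.5489

Richardson extrapolation on the trapezoidal column (denominator 4−1=3):
R_{1,1} = (4·0.510463 − 0.395190) / 3 = 0.548887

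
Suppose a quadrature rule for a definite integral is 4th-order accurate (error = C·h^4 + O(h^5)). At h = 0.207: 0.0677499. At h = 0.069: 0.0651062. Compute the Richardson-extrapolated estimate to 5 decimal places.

0.06507

Extrapolated value = (81·A(h/3) − A(h)) / (81 − 1)
= (81·0.0651062 − 0.0677499) / 80
= 5.2058523 / 80 = 0.0650732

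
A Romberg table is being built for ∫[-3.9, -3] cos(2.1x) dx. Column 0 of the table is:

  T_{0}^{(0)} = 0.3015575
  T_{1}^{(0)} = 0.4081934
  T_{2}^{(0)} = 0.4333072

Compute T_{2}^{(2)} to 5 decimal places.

0.44154

Richardson extrapolation on the trapezoidal column (denominator 4−1=3):
T_{1}^{(1)} = (4·0.4081934 − 0.3015575) / 3 = 0.4437387
T_{2}^{(1)} = 0.4333072 + (0.4333072 − 0.4081934)/3 = 0.4416785
T_{2}^{(2)} = 0.4416785 + (0.4416785 − 0.4437387)/15 = 0.4415412
(Column j=1 coincides with Simpson's rule on the same nodes.)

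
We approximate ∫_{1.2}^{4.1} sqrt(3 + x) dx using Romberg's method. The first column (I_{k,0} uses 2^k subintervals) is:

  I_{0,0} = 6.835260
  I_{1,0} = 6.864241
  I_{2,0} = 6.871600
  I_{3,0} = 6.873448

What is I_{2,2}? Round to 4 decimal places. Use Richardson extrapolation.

Richardson extrapolation on the trapezoidal column (denominator 4−1=3):
I_{1,1} = 6.864241 + (6.864241 − 6.835260)/3 = 6.873901
I_{2,1} = (4·6.871600 − 6.864241) / 3 = 6.874053
I_{2,2} = 6.874053 + (6.874053 − 6.873901)/15 = 6.874063
(Column j=1 coincides with Simpson's rule on the same nodes.)

6.8741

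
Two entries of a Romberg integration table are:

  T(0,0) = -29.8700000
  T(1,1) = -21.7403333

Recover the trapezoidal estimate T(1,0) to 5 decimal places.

-23.77275

From T(1,1) = (4·T(1,0) − T(0,0))/3, solve for T(1,0):
4·T(1,0) = 3·(-21.7403333) + (-29.8700000) = -95.0909999
T(1,0) = -23.7727500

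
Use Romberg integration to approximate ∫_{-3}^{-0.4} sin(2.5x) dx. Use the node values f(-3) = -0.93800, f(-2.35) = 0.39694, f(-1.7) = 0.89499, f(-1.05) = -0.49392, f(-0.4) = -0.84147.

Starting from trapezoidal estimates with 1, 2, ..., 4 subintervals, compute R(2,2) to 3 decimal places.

-0.139

R(0,0) (trapezoid, 1 panel, h=2.6000): -2.31331
R(1,0) (trapezoid, 2 panels, h=1.3000): 0.00683
R(2,0) (trapezoid, 4 panels, h=0.6500): -0.05962
R(1,1) = 0.00683 + (0.00683 − (-2.31331))/3 = 0.78021
R(2,1) = -0.05962 + (-0.05962 − 0.00683)/3 = -0.08177
R(2,2) = -0.08177 + (-0.08177 − 0.78021)/15 = -0.13924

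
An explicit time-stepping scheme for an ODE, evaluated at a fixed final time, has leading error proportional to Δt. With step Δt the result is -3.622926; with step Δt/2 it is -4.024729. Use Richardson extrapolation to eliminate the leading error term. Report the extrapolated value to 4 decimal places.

-4.4265

The leading error scales as Δt; refining by a factor of 2 reduces it by 2^1 = 2.
Extrapolated value = (2·A(Δt/2) − A(Δt)) / (2 − 1)
= (2·(-4.024729) − (-3.622926)) / 1
= -4.426532 / 1 = -4.426532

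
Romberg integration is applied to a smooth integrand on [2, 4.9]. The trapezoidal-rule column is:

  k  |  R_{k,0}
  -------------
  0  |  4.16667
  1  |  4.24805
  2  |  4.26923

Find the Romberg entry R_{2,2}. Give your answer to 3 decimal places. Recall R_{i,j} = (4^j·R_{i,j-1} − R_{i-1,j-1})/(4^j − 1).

R_{1,1} = 4.24805 + (4.24805 − 4.16667)/3 = 4.27518
R_{2,1} = (4·4.26923 − 4.24805) / 3 = 4.27629
R_{2,2} = (16·4.27629 − 4.27518) / 15 = 4.27636

4.276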